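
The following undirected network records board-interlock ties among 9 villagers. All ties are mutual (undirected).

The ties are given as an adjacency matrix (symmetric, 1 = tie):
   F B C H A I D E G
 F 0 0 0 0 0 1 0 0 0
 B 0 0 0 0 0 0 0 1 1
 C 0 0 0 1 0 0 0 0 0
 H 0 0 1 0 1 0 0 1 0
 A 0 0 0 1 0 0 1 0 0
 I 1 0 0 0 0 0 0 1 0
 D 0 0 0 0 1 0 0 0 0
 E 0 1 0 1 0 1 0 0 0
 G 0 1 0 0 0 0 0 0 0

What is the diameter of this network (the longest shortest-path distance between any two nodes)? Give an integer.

Eccentricity of each node (its greatest distance to any other): A:4, B:4, C:4, D:5, E:3, F:5, G:5, H:3, I:4.
The maximum eccentricity is 5, realized for instance by the pair F–D via F – I – E – H – A – D. So the diameter is 5.

5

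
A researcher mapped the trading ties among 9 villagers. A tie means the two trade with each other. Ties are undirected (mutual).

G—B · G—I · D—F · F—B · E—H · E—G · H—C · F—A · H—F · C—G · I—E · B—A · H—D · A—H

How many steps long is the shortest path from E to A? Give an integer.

One shortest route is E – H – A, which uses 2 edges, and E and A are not directly tied, so nothing shorter exists. So d(E,A) = 2.

2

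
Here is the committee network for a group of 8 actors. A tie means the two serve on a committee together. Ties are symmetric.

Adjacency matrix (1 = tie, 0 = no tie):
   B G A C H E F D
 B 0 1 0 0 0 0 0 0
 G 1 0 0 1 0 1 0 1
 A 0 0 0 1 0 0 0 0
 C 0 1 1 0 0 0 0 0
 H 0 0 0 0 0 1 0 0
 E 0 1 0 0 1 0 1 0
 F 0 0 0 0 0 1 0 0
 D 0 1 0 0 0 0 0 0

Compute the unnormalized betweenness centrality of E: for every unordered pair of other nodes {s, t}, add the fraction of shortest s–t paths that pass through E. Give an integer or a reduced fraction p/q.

Pairs whose geodesics pass through E — B–H: 1; B–F: 1; G–H: 1; G–F: 1; A–H: 1; A–F: 1; C–H: 1; C–F: 1; H–F: 1; H–D: 1; F–D: 1.
All other pairs contribute 0.
Summing the contributions gives betweenness(E) = 11.

11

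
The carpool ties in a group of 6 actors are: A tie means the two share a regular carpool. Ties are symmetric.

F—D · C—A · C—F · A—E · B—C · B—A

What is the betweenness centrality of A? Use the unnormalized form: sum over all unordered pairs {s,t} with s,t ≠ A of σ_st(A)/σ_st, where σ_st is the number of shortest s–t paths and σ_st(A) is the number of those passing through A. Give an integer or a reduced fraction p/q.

Pairs whose geodesics pass through A — B–E: 1; D–E: 1; E–F: 1; E–C: 1.
All other pairs contribute 0.
Summing the contributions gives betweenness(A) = 4.

4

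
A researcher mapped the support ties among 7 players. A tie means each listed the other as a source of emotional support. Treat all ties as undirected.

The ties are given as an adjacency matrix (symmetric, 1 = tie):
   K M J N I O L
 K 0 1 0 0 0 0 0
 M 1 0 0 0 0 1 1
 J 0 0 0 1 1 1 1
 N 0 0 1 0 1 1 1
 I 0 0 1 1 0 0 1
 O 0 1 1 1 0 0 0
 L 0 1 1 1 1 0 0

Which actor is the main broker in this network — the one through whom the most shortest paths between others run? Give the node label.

Unnormalized betweenness of each node: I:0, J:5/6, K:0, L:4, M:16/3, N:5/6, O:2.
M has the largest value, 16/3, making it the main broker — the node through which the most shortest paths run.

M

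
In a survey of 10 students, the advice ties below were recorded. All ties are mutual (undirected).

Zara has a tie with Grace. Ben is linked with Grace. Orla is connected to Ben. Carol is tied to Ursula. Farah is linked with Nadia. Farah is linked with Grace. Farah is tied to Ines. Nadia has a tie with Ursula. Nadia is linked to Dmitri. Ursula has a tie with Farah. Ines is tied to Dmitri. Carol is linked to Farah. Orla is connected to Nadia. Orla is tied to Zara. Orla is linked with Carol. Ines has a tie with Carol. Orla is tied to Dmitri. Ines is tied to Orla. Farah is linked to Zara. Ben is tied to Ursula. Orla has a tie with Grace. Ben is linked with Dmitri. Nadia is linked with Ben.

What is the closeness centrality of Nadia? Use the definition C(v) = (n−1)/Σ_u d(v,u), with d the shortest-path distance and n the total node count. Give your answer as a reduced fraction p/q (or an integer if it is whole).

Distances from Nadia: Ben:1, Carol:2, Dmitri:1, Farah:1, Grace:2, Ines:2, Orla:1, Ursula:1, Zara:2. Sum = 13.
n = 10, so closeness = 9/13.

9/13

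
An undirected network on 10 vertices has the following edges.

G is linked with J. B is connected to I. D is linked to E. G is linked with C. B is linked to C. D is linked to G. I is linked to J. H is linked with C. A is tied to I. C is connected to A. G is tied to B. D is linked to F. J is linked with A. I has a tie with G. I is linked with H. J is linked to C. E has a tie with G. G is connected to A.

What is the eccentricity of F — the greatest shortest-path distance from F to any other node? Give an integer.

Distances from F: A:3, B:3, C:3, D:1, E:2, G:2, H:4, I:3, J:3.
The largest is 4 (to H), so the eccentricity of F is 4.

4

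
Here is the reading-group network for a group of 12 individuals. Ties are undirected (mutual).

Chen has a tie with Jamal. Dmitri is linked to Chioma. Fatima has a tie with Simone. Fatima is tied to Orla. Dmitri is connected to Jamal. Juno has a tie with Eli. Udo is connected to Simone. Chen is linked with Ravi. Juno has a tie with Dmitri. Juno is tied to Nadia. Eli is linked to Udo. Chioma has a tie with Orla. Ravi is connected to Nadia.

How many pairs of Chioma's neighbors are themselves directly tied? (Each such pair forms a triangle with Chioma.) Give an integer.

Chioma's neighbors are Dmitri and Orla, but none of them are tied to each other, so no triangle contains Chioma.

0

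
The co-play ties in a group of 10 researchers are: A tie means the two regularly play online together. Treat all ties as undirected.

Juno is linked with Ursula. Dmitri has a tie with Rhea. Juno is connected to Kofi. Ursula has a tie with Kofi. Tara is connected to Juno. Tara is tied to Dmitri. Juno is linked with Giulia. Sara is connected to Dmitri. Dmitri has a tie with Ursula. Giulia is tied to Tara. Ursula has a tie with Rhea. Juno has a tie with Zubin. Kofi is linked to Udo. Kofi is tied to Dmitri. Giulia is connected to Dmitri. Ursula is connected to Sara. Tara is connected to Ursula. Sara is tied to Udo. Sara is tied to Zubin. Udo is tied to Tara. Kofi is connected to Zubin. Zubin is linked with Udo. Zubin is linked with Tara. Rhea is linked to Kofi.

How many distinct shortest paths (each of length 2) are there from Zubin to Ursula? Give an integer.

4

The shortest distance is 2. The length-2 paths are: Zubin–Juno–Ursula; Zubin–Kofi–Ursula; Zubin–Tara–Ursula; Zubin–Sara–Ursula.
That gives 4 distinct shortest paths.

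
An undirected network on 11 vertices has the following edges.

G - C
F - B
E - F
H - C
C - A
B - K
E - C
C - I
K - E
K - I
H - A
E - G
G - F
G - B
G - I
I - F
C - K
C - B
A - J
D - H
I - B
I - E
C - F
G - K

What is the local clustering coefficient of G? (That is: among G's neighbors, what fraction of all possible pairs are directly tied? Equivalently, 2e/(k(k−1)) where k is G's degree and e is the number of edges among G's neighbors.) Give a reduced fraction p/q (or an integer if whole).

G's neighbors: B, C, E, F, I, and K (k = 6).
Possible neighbor pairs: C(6,2) = 15. Edges among them: B–C, B–F, B–I, B–K, C–E, C–F, C–I, C–K, E–F, E–I, E–K, F–I, I–K → e = 13.
Clustering(G) = 13/15.

13/15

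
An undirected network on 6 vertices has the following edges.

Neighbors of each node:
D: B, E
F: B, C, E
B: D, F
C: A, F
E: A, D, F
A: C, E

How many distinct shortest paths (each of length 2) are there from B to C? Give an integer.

1

The shortest distance is 2, and the only length-2 path is B–F–C. So there is exactly 1 shortest path.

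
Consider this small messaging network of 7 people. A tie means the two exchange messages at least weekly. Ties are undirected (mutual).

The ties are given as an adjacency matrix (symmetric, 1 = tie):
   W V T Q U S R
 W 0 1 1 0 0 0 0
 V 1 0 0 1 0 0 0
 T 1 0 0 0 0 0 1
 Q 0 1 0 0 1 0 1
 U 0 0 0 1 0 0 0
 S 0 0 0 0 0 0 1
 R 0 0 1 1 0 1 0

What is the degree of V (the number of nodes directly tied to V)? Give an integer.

V is directly tied to Q and W. That is 2 neighbors, so the degree of V is 2.

2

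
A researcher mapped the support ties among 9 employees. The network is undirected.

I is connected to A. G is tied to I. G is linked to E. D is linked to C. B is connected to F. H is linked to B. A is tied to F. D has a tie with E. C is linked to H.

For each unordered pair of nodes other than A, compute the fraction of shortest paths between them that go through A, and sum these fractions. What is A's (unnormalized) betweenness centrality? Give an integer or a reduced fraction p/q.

6

Pairs whose geodesics pass through A — F–I: 1; F–G: 1; F–E: 1; I–H: 1; I–B: 1; G–B: 1.
All other pairs contribute 0.
Summing the contributions gives betweenness(A) = 6.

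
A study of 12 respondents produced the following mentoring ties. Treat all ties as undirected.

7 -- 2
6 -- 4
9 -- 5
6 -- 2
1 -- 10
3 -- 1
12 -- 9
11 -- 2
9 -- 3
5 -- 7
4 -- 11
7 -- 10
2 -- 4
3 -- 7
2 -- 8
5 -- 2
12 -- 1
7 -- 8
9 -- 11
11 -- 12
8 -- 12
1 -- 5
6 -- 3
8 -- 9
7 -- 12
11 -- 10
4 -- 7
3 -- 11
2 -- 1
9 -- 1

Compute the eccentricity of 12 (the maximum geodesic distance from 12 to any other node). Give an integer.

3

Distances from 12: 1:1, 2:2, 3:2, 4:2, 5:2, 6:3, 7:1, 8:1, 9:1, 10:2, 11:1.
The largest is 3 (to 6), so the eccentricity of 12 is 3.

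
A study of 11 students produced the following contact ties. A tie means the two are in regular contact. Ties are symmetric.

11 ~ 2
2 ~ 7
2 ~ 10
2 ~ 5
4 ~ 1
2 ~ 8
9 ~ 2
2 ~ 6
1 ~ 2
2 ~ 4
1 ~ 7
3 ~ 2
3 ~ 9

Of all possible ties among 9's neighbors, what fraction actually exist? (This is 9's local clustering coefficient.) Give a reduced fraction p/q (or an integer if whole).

9's neighbors: 2 and 3 (k = 2).
Possible neighbor pairs: C(2,2) = 1. Edges among them: 2–3 → e = 1.
Clustering(9) = 1/1.

1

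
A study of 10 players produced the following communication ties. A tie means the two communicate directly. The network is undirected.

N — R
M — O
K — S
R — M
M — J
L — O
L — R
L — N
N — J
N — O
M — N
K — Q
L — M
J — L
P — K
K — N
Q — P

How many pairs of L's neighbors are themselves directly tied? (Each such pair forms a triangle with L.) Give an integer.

7

L's neighbors: J, M, N, O, and R.
Neighbor pairs that are themselves tied: L–J–M; L–J–N; L–M–N; L–M–O; L–M–R; L–N–O; L–N–R. Each forms one triangle with L, for 7 in total.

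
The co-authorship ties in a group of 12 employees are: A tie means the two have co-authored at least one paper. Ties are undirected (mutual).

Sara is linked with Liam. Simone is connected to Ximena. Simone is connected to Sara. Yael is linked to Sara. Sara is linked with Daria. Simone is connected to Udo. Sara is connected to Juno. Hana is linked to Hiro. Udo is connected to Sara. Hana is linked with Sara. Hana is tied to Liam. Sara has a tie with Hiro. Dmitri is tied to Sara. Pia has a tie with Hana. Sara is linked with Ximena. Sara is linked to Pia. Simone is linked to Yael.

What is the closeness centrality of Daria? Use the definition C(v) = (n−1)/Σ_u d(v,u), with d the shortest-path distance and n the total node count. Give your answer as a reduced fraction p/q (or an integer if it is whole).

Distances from Daria: Dmitri:2, Hana:2, Hiro:2, Juno:2, Liam:2, Pia:2, Sara:1, Simone:2, Udo:2, Ximena:2, Yael:2. Sum = 21.
n = 12, so closeness = 11/21.

11/21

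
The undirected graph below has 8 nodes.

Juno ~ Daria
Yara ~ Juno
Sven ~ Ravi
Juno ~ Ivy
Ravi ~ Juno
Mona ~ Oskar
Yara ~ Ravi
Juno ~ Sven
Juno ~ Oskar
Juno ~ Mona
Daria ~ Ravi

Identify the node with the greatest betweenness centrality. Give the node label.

Juno

Unnormalized betweenness of each node: Daria:0, Ivy:0, Juno:31/2, Mona:0, Oskar:0, Ravi:3/2, Sven:0, Yara:0.
Juno has the largest value, 31/2, making it the main broker — the node through which the most shortest paths run.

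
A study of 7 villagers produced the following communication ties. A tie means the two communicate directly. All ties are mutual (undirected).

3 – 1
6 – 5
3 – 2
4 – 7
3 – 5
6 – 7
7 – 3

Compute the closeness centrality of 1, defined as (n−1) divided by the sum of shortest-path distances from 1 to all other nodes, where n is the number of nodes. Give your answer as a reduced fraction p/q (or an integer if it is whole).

6/13

Distances from 1: 2:2, 3:1, 4:3, 5:2, 6:3, 7:2. Sum = 13.
n = 7, so closeness = 6/13.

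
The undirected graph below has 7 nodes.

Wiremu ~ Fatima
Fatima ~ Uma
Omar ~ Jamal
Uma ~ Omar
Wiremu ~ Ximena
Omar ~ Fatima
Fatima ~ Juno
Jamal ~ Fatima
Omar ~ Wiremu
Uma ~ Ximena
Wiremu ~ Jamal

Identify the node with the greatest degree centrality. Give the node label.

Degrees — Fatima:5, Jamal:3, Juno:1, Omar:4, Uma:3, Wiremu:4, Ximena:2.
The maximum is 5, attained only by Fatima.

Fatima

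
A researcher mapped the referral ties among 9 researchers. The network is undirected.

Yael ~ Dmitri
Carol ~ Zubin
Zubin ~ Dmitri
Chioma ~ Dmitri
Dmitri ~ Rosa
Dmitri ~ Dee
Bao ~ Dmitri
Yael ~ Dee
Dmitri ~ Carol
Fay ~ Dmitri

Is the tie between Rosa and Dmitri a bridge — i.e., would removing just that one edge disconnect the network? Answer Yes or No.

Yes

Without the Rosa–Dmitri edge there is no alternate route between Rosa and Dmitri, so the network disconnects. It is a bridge.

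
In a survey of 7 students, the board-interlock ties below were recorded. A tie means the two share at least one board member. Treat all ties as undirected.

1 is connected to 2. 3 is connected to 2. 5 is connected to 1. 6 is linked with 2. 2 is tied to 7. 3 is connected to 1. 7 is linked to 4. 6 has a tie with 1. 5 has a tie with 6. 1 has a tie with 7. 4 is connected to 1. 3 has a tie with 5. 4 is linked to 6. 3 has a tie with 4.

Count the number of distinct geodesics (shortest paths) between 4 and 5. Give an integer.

3

The shortest distance is 2. The length-2 paths are: 4–1–5; 4–6–5; 4–3–5.
That gives 3 distinct shortest paths.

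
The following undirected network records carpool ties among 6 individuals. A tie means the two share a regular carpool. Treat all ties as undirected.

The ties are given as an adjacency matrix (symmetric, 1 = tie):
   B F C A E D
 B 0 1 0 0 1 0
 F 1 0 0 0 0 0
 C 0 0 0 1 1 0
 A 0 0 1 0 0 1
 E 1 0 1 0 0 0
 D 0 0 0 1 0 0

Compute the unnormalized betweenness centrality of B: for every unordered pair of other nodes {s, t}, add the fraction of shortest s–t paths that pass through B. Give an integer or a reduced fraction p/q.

4

Pairs whose geodesics pass through B — F–C: 1; F–A: 1; F–E: 1; F–D: 1.
All other pairs contribute 0.
Summing the contributions gives betweenness(B) = 4.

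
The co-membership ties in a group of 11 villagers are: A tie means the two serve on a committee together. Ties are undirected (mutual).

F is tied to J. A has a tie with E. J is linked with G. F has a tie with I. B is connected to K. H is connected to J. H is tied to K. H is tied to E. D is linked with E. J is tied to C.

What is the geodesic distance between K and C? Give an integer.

One shortest route is K – H – J – C, which uses 3 edges, and at distance 2 from K we only reach {E, J}, which does not include C. So d(K,C) = 3.

3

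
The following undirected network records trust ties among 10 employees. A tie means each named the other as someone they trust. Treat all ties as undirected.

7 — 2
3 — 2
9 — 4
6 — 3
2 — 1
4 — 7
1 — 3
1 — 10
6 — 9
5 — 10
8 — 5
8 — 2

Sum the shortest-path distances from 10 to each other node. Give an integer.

Distances from 10: 1:1, 2:2, 3:2, 4:4, 5:1, 6:3, 7:3, 8:2, 9:4.
Sum = 1 + 2 + 2 + 4 + 1 + 3 + 3 + 2 + 4 = 22.

22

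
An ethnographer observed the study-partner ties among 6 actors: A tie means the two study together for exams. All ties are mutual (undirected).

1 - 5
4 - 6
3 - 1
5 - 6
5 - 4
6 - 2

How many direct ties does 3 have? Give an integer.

1

3 is directly tied to 1. That is 1 neighbor, so the degree of 3 is 1.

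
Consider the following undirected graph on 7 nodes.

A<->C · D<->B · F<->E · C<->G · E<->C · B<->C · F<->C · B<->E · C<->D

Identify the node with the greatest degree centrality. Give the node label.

Degrees — A:1, B:3, C:6, D:2, E:3, F:2, G:1.
The maximum is 6, attained only by C.

C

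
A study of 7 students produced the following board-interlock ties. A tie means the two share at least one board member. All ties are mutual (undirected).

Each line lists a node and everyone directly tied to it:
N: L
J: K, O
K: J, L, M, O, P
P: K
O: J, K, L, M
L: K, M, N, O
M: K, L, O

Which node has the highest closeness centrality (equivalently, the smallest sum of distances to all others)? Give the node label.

K

Farness (sum of distances to all others) for each node — J:11, K:7, L:8, M:9, N:13, O:8, P:12.
The smallest farness is 7, for K, so K has the highest closeness.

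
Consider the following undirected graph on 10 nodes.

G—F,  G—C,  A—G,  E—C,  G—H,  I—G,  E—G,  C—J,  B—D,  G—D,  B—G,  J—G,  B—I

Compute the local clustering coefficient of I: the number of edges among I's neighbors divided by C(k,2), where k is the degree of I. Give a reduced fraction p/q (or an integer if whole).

I's neighbors: B and G (k = 2).
Possible neighbor pairs: C(2,2) = 1. Edges among them: B–G → e = 1.
Clustering(I) = 1/1.

1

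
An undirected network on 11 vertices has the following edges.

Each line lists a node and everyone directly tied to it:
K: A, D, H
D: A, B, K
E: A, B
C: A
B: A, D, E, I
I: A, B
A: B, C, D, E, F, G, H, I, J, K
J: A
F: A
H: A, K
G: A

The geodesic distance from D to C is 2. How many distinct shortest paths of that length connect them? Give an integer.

1

The shortest distance is 2, and the only length-2 path is D–A–C. So there is exactly 1 shortest path.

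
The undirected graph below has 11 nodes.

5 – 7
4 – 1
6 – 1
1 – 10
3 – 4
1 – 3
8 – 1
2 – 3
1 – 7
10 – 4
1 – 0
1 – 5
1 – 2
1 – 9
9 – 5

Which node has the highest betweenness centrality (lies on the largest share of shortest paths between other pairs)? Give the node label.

Unnormalized betweenness of each node: 0:0, 1:77/2, 2:0, 3:1/2, 4:1/2, 5:1/2, 6:0, 7:0, 8:0, 9:0, 10:0.
1 has the largest value, 77/2, making it the main broker — the node through which the most shortest paths run.

1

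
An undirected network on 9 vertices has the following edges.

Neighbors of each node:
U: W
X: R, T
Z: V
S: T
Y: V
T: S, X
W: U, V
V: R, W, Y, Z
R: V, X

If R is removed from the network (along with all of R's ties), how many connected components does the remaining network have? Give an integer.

2

Without R, the remaining ties split the others into: {S, T, X}; {U, V, W, Y, Z}.
That's 2 separate components.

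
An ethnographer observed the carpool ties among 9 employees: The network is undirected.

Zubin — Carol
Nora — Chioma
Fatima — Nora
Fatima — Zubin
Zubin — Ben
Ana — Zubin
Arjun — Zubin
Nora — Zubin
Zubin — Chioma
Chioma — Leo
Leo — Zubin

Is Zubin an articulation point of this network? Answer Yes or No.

Removing Zubin leaves {Carol} with no path to {Chioma, Fatima, Leo, and Nora}, so the network splits into 5 components. Zubin is a cut vertex.

Yes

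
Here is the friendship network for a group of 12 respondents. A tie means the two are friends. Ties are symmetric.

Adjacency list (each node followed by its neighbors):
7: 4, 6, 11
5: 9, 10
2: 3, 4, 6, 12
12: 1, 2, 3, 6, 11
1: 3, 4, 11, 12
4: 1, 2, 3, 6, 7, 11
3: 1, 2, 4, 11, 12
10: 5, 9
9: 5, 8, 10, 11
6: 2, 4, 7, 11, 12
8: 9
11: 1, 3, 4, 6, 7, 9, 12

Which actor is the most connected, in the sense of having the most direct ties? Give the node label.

Degrees — 1:4, 2:4, 3:5, 4:6, 5:2, 6:5, 7:3, 8:1, 9:4, 10:2, 11:7, 12:5.
The maximum is 7, attained only by 11.

11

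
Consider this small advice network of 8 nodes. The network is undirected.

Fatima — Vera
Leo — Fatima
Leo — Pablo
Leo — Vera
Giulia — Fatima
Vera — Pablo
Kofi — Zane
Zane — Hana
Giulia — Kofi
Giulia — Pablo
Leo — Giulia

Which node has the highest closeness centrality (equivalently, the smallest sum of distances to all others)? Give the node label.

Giulia

Farness (sum of distances to all others) for each node — Fatima:14, Giulia:11, Hana:23, Kofi:13, Leo:13, Pablo:14, Vera:17, Zane:17.
The smallest farness is 11, for Giulia, so Giulia has the highest closeness.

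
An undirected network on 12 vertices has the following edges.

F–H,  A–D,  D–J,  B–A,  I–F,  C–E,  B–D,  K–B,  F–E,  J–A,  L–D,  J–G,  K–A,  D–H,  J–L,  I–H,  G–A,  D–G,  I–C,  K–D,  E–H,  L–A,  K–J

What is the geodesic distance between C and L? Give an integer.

4

One shortest route is C – E – H – D – L, which uses 4 edges, and at distance 3 from C we only reach {D}, which does not include L. So d(C,L) = 4.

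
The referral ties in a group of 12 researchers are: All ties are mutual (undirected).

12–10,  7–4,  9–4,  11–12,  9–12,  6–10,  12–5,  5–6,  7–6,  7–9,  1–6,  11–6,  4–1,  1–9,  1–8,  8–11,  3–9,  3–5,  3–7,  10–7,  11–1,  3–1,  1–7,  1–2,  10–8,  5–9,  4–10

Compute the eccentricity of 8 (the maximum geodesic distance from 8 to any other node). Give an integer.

3

Distances from 8: 1:1, 2:2, 3:2, 4:2, 5:3, 6:2, 7:2, 9:2, 10:1, 11:1, 12:2.
The largest is 3 (to 5), so the eccentricity of 8 is 3.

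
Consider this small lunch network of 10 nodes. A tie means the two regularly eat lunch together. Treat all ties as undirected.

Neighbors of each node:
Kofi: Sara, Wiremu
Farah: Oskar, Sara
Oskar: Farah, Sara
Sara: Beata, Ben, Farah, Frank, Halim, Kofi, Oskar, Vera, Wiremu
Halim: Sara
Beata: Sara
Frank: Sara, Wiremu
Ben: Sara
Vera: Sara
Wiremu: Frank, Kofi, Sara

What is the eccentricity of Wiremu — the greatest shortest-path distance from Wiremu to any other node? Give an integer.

2

Distances from Wiremu: Beata:2, Ben:2, Farah:2, Frank:1, Halim:2, Kofi:1, Oskar:2, Sara:1, Vera:2.
The largest is 2 (to Vera, Oskar, Farah, Beata, Halim, and Ben), so the eccentricity of Wiremu is 2.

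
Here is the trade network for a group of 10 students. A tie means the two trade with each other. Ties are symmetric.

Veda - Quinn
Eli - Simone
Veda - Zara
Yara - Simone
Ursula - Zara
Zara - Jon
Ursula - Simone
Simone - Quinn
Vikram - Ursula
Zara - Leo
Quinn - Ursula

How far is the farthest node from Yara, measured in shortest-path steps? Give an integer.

4

Distances from Yara: Eli:2, Jon:4, Leo:4, Quinn:2, Simone:1, Ursula:2, Veda:3, Vikram:3, Zara:3.
The largest is 4 (to Leo and Jon), so the eccentricity of Yara is 4.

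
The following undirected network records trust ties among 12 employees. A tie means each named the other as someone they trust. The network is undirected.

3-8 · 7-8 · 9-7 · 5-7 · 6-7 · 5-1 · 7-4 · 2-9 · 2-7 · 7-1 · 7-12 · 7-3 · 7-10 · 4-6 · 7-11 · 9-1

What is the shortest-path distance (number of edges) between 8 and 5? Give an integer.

One shortest route is 8 – 7 – 5, which uses 2 edges, and 8 and 5 are not directly tied, so nothing shorter exists. So d(8,5) = 2.

2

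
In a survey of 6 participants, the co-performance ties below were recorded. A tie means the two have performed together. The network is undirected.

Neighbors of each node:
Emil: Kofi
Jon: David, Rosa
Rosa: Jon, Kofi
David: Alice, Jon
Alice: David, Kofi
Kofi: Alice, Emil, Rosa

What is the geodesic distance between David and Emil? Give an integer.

3

One shortest route is David – Alice – Kofi – Emil, which uses 3 edges, and at distance 2 from David we only reach {Kofi, Rosa}, which does not include Emil. So d(David,Emil) = 3.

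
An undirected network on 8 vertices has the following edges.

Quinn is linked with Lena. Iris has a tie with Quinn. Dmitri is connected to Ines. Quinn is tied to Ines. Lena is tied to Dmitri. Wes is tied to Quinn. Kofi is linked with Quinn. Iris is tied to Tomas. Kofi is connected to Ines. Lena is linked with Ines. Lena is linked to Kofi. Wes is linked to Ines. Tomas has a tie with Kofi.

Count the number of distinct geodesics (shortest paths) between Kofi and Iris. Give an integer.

2

The shortest distance is 2. The length-2 paths are: Kofi–Quinn–Iris; Kofi–Tomas–Iris.
That gives 2 distinct shortest paths.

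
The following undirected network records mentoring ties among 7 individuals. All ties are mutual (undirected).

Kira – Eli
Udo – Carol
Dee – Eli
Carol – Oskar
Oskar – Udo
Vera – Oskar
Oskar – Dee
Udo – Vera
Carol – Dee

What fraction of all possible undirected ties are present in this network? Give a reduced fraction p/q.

There are 9 edges and 7 nodes, so the maximum possible is C(7,2) = 21.
Density = 9/21 = 3/7.

3/7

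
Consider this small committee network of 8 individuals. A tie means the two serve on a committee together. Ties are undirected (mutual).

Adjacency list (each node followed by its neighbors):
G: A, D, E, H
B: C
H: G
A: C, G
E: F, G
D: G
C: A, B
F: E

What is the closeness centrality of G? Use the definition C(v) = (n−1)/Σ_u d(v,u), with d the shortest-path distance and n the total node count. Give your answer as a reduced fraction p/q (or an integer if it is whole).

Distances from G: A:1, B:3, C:2, D:1, E:1, F:2, H:1. Sum = 11.
n = 8, so closeness = 7/11.

7/11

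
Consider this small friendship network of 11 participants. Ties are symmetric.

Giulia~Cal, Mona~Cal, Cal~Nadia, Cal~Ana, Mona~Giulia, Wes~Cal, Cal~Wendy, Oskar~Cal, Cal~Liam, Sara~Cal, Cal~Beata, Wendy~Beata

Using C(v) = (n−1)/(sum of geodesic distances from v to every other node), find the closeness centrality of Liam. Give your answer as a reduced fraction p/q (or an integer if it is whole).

10/19

Distances from Liam: Ana:2, Beata:2, Cal:1, Giulia:2, Mona:2, Nadia:2, Oskar:2, Sara:2, Wendy:2, Wes:2. Sum = 19.
n = 11, so closeness = 10/19.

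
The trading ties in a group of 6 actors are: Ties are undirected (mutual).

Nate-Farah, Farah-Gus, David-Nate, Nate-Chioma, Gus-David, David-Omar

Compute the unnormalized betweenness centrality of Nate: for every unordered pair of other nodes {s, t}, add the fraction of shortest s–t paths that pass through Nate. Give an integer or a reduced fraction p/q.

5

Pairs whose geodesics pass through Nate — Omar–Farah: 1/2; Omar–Chioma: 1; Gus–Chioma: 2/2; Farah–Chioma: 1; Farah–David: 1/2; Chioma–David: 1.
All other pairs contribute 0.
Summing the contributions gives betweenness(Nate) = 5.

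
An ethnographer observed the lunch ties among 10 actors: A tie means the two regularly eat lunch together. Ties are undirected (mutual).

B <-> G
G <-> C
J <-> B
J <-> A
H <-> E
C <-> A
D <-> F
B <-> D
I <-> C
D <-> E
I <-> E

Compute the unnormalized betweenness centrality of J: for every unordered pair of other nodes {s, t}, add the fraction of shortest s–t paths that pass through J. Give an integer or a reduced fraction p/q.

3

Pairs whose geodesics pass through J — F–A: 1; D–A: 1; A–B: 1.
All other pairs contribute 0.
Summing the contributions gives betweenness(J) = 3.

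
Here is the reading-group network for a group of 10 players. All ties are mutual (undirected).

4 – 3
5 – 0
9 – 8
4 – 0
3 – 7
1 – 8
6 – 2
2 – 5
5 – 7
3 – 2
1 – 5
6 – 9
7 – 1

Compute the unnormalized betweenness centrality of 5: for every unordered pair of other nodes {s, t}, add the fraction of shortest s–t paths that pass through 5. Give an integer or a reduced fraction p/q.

10

Pairs whose geodesics pass through 5 — 0–2: 1; 0–6: 1; 0–9: 2/2; 0–8: 1; 0–1: 1; 0–7: 1; 4–8: 1/2; 4–1: 1/2; 2–8: 1/2; 2–1: 1; 2–7: 1/2; 6–1: 1/2; 6–7: 1/2.
All other pairs contribute 0.
Summing the contributions gives betweenness(5) = 10.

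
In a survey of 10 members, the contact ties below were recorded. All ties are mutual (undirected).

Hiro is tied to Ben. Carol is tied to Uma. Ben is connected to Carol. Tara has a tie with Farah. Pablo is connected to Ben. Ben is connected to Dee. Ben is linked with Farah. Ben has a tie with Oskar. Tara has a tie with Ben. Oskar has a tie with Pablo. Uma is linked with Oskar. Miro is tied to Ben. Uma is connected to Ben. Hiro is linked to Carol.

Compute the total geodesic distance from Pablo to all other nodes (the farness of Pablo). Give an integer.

Distances from Pablo: Ben:1, Carol:2, Dee:2, Farah:2, Hiro:2, Miro:2, Oskar:1, Tara:2, Uma:2.
Sum = 1 + 2 + 2 + 2 + 2 + 2 + 1 + 2 + 2 = 16.

16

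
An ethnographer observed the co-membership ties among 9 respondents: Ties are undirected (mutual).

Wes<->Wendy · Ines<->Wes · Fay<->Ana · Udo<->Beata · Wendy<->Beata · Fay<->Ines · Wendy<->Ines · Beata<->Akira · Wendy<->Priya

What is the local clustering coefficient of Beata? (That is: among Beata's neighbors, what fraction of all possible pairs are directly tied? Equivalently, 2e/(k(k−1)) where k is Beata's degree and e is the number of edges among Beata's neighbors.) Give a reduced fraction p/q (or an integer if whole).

Beata's neighbors: Akira, Udo, and Wendy (k = 3).
Possible neighbor pairs: C(3,2) = 3. Edges among them: none → e = 0.
Clustering(Beata) = 0/3 = 0.

0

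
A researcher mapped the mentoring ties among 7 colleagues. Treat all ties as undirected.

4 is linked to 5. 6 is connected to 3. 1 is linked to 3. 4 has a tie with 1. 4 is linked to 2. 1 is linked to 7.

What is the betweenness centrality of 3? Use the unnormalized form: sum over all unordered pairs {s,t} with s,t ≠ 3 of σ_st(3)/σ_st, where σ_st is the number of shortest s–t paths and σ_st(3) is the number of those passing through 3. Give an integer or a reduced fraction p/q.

Pairs whose geodesics pass through 3 — 7–6: 1; 5–6: 1; 4–6: 1; 6–2: 1; 6–1: 1.
All other pairs contribute 0.
Summing the contributions gives betweenness(3) = 5.

5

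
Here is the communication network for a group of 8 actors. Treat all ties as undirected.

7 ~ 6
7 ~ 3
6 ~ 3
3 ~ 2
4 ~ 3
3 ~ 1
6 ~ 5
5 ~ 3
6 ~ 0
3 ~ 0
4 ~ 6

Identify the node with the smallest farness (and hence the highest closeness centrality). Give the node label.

3

Farness (sum of distances to all others) for each node — 0:12, 1:13, 2:13, 3:7, 4:12, 5:12, 6:9, 7:12.
The smallest farness is 7, for 3, so 3 has the highest closeness.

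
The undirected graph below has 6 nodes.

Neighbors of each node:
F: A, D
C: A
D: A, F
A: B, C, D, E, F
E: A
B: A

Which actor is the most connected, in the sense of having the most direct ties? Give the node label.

Degrees — A:5, B:1, C:1, D:2, E:1, F:2.
The maximum is 5, attained only by A.

A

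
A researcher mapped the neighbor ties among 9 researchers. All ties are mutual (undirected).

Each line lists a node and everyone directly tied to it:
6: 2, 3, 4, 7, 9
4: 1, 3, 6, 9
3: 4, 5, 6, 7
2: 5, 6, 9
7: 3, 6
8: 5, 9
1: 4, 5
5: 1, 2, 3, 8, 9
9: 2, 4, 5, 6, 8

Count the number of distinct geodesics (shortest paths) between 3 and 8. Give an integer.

1

The shortest distance is 2, and the only length-2 path is 3–5–8. So there is exactly 1 shortest path.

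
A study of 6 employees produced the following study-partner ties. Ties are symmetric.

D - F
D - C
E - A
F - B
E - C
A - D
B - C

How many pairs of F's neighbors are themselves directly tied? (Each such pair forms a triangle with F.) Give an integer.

F's neighbors are B and D, but none of them are tied to each other, so no triangle contains F.

0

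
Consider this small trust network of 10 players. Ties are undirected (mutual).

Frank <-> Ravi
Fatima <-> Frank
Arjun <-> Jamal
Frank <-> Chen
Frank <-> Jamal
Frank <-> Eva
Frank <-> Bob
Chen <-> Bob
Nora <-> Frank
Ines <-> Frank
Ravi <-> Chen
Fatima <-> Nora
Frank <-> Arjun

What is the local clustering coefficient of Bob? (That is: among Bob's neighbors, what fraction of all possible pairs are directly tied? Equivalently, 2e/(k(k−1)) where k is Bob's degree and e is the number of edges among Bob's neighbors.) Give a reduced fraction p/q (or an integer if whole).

1

Bob's neighbors: Chen and Frank (k = 2).
Possible neighbor pairs: C(2,2) = 1. Edges among them: Chen–Frank → e = 1.
Clustering(Bob) = 1/1.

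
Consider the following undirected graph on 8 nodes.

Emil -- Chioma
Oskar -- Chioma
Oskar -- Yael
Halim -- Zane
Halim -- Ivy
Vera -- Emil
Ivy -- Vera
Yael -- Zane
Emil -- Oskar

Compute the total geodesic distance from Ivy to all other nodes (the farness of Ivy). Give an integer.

15

Distances from Ivy: Chioma:3, Emil:2, Halim:1, Oskar:3, Vera:1, Yael:3, Zane:2.
Sum = 3 + 2 + 1 + 3 + 1 + 3 + 2 = 15.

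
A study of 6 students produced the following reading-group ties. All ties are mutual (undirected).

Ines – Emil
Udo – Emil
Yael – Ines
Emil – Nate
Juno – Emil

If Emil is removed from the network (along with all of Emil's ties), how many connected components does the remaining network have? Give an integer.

4

Without Emil, the remaining ties split the others into: {Nate}; {Ines, Yael}; {Juno}; {Udo}.
That's 4 separate components.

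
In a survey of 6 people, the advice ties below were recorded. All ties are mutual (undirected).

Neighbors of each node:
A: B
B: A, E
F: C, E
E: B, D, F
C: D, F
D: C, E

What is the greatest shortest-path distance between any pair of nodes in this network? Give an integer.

4

Eccentricity of each node (its greatest distance to any other): A:4, B:3, C:4, D:3, E:2, F:3.
The maximum eccentricity is 4, realized for instance by the pair C–A via C – F – E – B – A. So the diameter is 4.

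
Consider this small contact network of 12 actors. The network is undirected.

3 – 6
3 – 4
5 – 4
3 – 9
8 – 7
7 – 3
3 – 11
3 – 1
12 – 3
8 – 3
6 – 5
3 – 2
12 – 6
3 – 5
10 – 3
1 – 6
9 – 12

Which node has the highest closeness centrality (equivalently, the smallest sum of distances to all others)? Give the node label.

Farness (sum of distances to all others) for each node — 1:20, 2:21, 3:11, 4:20, 5:19, 6:18, 7:20, 8:20, 9:20, 10:21, 11:21, 12:19.
The smallest farness is 11, for 3, so 3 has the highest closeness.

3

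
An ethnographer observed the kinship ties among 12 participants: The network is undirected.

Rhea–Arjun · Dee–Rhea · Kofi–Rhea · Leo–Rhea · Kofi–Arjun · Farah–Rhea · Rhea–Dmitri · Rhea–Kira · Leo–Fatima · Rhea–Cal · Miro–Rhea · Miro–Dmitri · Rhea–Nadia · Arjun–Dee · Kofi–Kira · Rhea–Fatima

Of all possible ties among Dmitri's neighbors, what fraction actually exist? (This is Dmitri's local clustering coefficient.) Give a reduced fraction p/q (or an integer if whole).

Dmitri's neighbors: Miro and Rhea (k = 2).
Possible neighbor pairs: C(2,2) = 1. Edges among them: Miro–Rhea → e = 1.
Clustering(Dmitri) = 1/1.

1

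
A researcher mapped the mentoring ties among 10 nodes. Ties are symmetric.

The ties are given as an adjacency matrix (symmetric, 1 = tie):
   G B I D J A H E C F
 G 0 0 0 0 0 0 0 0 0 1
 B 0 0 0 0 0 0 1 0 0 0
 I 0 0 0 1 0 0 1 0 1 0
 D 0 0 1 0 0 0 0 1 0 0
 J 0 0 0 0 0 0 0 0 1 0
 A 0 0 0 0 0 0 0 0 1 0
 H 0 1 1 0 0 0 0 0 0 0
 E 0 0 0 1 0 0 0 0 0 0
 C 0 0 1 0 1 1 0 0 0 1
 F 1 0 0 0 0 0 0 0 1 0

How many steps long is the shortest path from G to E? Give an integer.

One shortest route is G – F – C – I – D – E, which uses 5 edges, and at distance 4 from G we only reach {D, H}, which does not include E. So d(G,E) = 5.

5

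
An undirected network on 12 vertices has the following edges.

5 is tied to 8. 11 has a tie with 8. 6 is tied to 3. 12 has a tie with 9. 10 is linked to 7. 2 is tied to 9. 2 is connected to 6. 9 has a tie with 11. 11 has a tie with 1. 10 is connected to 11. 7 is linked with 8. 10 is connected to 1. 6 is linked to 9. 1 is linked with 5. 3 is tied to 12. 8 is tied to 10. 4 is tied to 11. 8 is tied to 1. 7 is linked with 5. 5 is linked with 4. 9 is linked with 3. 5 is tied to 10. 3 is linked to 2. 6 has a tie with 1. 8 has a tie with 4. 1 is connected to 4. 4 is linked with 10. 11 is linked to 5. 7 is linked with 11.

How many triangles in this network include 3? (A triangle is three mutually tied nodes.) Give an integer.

3's neighbors: 2, 6, 9, and 12.
Neighbor pairs that are themselves tied: 3–2–6; 3–2–9; 3–6–9; 3–9–12. Each forms one triangle with 3, for 4 in total.

4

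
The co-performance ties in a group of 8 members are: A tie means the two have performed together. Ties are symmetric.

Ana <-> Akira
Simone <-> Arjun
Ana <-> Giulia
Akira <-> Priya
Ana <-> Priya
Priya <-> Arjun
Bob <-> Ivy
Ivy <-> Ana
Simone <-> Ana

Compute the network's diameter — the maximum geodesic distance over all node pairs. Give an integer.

Eccentricity of each node (its greatest distance to any other): Akira:3, Ana:2, Arjun:4, Bob:4, Giulia:3, Ivy:3, Priya:3, Simone:3.
The maximum eccentricity is 4, realized for instance by the pair Arjun–Bob via Arjun – Priya – Ana – Ivy – Bob. So the diameter is 4.

4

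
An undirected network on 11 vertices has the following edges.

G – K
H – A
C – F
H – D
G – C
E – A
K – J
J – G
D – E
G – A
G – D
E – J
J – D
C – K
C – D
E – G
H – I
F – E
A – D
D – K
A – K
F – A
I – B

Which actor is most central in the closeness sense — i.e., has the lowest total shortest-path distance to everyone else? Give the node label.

D

Farness (sum of distances to all others) for each node — A:15, B:33, C:19, D:14, E:18, F:20, G:17, H:17, I:24, J:19, K:18.
The smallest farness is 14, for D, so D has the highest closeness.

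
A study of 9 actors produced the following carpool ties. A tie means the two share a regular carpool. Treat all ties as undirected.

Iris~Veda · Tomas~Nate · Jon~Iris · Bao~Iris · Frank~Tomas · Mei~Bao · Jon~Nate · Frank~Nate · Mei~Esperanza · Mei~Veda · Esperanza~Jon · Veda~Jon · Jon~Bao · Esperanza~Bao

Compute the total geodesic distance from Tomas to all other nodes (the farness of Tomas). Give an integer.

20

Distances from Tomas: Bao:3, Esperanza:3, Frank:1, Iris:3, Jon:2, Mei:4, Nate:1, Veda:3.
Sum = 3 + 3 + 1 + 3 + 2 + 4 + 1 + 3 = 20.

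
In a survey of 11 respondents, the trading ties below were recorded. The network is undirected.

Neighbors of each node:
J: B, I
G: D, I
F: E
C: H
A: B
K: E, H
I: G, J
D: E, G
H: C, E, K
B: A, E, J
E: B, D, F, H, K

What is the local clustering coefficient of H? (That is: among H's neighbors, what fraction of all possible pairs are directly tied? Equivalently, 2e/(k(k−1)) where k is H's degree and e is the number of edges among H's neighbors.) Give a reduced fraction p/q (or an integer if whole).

1/3

H's neighbors: C, E, and K (k = 3).
Possible neighbor pairs: C(3,2) = 3. Edges among them: E–K → e = 1.
Clustering(H) = 1/3.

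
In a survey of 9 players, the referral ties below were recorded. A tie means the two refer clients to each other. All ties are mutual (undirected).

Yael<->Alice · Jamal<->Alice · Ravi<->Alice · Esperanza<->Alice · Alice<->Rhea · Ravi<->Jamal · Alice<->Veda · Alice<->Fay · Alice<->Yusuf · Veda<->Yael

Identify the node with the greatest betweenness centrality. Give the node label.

Unnormalized betweenness of each node: Alice:26, Esperanza:0, Fay:0, Jamal:0, Ravi:0, Rhea:0, Veda:0, Yael:0, Yusuf:0.
Alice has the largest value, 26, making it the main broker — the node through which the most shortest paths run.

Alice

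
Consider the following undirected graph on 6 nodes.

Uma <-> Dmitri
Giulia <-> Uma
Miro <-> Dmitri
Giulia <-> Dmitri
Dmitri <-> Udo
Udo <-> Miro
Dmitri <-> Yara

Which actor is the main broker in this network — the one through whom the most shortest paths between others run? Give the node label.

Dmitri

Unnormalized betweenness of each node: Dmitri:8, Giulia:0, Miro:0, Udo:0, Uma:0, Yara:0.
Dmitri has the largest value, 8, making it the main broker — the node through which the most shortest paths run.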